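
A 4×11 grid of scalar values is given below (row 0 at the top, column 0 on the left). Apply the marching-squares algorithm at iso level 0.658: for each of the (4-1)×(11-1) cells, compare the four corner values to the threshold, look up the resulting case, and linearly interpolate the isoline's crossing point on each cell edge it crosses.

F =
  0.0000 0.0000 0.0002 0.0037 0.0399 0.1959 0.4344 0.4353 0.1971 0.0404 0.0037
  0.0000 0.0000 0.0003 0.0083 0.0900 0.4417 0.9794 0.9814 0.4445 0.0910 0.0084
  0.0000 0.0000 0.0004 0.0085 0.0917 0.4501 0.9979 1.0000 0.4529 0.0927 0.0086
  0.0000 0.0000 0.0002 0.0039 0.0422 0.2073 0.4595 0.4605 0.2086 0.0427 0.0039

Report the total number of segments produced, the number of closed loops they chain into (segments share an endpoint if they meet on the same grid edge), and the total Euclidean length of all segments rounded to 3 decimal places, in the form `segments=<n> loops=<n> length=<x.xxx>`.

segments=8 loops=1 length=7.460

cell (0,5): code 0100 → (0.410,6.000)–(1.000,5.402)
cell (0,6): code 1100 → (0.408,7.000)–(0.410,6.000)
cell (0,7): code 1000 → (1.000,7.602)–(0.408,7.000)
cell (1,5): code 0110 → (1.000,5.402)–(2.000,5.380)
cell (1,7): code 1001 → (2.000,7.625)–(1.000,7.602)
cell (2,5): code 0010 → (2.000,5.380)–(2.631,6.000)
cell (2,6): code 0011 → (2.631,6.000)–(2.634,7.000)
cell (2,7): code 0001 → (2.634,7.000)–(2.000,7.625)
total: 8 segments, chained into 1 closed loop(s), length Σ = 7.460384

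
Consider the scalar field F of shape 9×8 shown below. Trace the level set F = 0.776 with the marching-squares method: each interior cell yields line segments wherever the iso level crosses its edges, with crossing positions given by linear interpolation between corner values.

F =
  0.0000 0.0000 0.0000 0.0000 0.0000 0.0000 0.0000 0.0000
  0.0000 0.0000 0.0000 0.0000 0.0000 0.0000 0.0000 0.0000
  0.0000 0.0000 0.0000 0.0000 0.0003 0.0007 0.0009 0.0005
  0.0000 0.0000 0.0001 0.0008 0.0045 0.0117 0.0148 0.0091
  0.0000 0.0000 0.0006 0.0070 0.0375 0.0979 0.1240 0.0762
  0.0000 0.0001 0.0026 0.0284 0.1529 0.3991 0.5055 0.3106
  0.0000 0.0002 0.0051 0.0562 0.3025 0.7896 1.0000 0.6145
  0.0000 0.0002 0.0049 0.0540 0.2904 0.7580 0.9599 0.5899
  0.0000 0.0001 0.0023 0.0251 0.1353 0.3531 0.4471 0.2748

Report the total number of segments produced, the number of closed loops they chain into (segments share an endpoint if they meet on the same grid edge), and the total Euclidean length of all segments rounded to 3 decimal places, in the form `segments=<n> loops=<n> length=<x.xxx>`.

cell (5,4): code 0100 → (5.965,5.000)–(6.000,4.972)
cell (5,5): code 1100 → (5.547,6.000)–(5.965,5.000)
cell (5,6): code 1000 → (6.000,6.581)–(5.547,6.000)
cell (6,4): code 0010 → (6.000,4.972)–(6.430,5.000)
cell (6,5): code 0111 → (6.430,5.000)–(7.000,5.089)
cell (6,6): code 1001 → (7.000,6.497)–(6.000,6.581)
cell (7,5): code 0010 → (7.000,5.089)–(7.359,6.000)
cell (7,6): code 0001 → (7.359,6.000)–(7.000,6.497)
total: 8 segments, chained into 1 closed loop(s), length Σ = 5.468477

segments=8 loops=1 length=5.468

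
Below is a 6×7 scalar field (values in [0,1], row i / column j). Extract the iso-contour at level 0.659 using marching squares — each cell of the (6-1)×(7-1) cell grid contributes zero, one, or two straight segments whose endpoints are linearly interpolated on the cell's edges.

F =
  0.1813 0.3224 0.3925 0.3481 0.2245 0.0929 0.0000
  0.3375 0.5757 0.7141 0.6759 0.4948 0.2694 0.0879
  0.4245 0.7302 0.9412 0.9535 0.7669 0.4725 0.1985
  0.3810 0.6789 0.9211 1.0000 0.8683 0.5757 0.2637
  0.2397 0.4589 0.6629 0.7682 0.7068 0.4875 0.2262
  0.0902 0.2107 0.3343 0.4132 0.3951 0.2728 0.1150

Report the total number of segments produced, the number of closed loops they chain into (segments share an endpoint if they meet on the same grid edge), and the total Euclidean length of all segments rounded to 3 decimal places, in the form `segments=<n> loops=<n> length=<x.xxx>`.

segments=16 loops=1 length=11.484

cell (0,1): code 0100 → (0.829,2.000)–(1.000,1.602)
cell (0,2): code 1100 → (0.948,3.000)–(0.829,2.000)
cell (0,3): code 1000 → (1.000,3.093)–(0.948,3.000)
cell (1,0): code 0100 → (1.539,1.000)–(2.000,0.767)
cell (1,1): code 1110 → (1.000,1.602)–(1.539,1.000)
cell (1,3): code 1101 → (1.603,4.000)–(1.000,3.093)
cell (1,4): code 1000 → (2.000,4.367)–(1.603,4.000)
cell (2,0): code 0110 → (2.000,0.767)–(3.000,0.933)
cell (2,4): code 1001 → (3.000,4.715)–(2.000,4.367)
cell (3,0): code 0010 → (3.000,0.933)–(3.090,1.000)
cell (3,1): code 0111 → (3.090,1.000)–(4.000,1.981)
cell (3,4): code 1001 → (4.000,4.218)–(3.000,4.715)
cell (4,1): code 0010 → (4.000,1.981)–(4.012,2.000)
cell (4,2): code 0011 → (4.012,2.000)–(4.308,3.000)
cell (4,3): code 0011 → (4.308,3.000)–(4.153,4.000)
cell (4,4): code 0001 → (4.153,4.000)–(4.000,4.218)
total: 16 segments, chained into 1 closed loop(s), length Σ = 11.484130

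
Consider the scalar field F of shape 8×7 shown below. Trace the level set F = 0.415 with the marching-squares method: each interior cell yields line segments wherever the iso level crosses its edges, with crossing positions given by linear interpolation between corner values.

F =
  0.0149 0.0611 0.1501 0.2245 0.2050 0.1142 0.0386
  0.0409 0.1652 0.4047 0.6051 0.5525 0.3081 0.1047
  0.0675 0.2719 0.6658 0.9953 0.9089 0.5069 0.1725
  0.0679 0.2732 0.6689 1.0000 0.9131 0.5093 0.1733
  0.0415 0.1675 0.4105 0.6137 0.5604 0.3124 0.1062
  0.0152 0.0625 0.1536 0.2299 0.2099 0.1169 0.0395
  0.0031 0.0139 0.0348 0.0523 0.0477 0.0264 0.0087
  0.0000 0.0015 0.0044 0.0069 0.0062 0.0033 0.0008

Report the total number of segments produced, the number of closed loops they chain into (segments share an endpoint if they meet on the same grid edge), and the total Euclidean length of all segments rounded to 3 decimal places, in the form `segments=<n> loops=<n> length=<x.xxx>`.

segments=16 loops=1 length=12.466

cell (0,2): code 0100 → (0.501,3.000)–(1.000,2.051)
cell (0,3): code 1100 → (0.604,4.000)–(0.501,3.000)
cell (0,4): code 1000 → (1.000,4.563)–(0.604,4.000)
cell (1,1): code 0100 → (1.039,2.000)–(2.000,1.363)
cell (1,2): code 1110 → (1.000,2.051)–(1.039,2.000)
cell (1,4): code 1101 → (1.538,5.000)–(1.000,4.563)
cell (1,5): code 1000 → (2.000,5.275)–(1.538,5.000)
cell (2,1): code 0110 → (2.000,1.363)–(3.000,1.358)
cell (2,5): code 1001 → (3.000,5.281)–(2.000,5.275)
cell (3,1): code 0010 → (3.000,1.358)–(3.983,2.000)
cell (3,2): code 0111 → (3.983,2.000)–(4.000,2.022)
cell (3,4): code 1011 → (4.000,4.586)–(3.479,5.000)
cell (3,5): code 0001 → (3.479,5.000)–(3.000,5.281)
cell (4,2): code 0010 → (4.000,2.022)–(4.518,3.000)
cell (4,3): code 0011 → (4.518,3.000)–(4.415,4.000)
cell (4,4): code 0001 → (4.415,4.000)–(4.000,4.586)
total: 16 segments, chained into 1 closed loop(s), length Σ = 12.465519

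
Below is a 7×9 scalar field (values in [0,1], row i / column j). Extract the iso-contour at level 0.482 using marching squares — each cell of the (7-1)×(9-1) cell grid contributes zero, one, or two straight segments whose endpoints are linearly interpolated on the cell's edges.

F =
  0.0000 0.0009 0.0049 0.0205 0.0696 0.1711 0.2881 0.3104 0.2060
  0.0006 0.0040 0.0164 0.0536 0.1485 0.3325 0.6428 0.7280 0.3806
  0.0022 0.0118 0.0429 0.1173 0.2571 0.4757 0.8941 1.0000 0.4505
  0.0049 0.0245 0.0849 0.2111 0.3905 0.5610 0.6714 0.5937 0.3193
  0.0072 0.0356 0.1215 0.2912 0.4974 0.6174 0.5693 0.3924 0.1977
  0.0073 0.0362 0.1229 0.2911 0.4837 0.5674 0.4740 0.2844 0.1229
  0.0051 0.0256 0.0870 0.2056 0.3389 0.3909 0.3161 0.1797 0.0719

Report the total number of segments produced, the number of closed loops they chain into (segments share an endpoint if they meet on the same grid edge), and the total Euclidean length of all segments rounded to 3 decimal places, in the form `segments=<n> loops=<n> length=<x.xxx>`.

segments=18 loops=1 length=13.848

cell (0,5): code 0100 → (0.547,6.000)–(1.000,5.482)
cell (0,6): code 1100 → (0.411,7.000)–(0.547,6.000)
cell (0,7): code 1000 → (1.000,7.708)–(0.411,7.000)
cell (1,5): code 0110 → (1.000,5.482)–(2.000,5.015)
cell (1,7): code 1001 → (2.000,7.943)–(1.000,7.708)
cell (2,4): code 0100 → (2.074,5.000)–(3.000,4.537)
cell (2,5): code 1110 → (2.000,5.015)–(2.074,5.000)
cell (2,7): code 1001 → (3.000,7.407)–(2.000,7.943)
cell (3,3): code 0100 → (3.856,4.000)–(4.000,3.925)
cell (3,4): code 1110 → (3.000,4.537)–(3.856,4.000)
cell (3,6): code 1011 → (4.000,6.493)–(3.555,7.000)
cell (3,7): code 0001 → (3.555,7.000)–(3.000,7.407)
cell (4,3): code 0110 → (4.000,3.925)–(5.000,3.991)
cell (4,5): code 1011 → (5.000,5.914)–(4.916,6.000)
cell (4,6): code 0001 → (4.916,6.000)–(4.000,6.493)
cell (5,3): code 0010 → (5.000,3.991)–(5.012,4.000)
cell (5,4): code 0011 → (5.012,4.000)–(5.484,5.000)
cell (5,5): code 0001 → (5.484,5.000)–(5.000,5.914)
total: 18 segments, chained into 1 closed loop(s), length Σ = 13.847509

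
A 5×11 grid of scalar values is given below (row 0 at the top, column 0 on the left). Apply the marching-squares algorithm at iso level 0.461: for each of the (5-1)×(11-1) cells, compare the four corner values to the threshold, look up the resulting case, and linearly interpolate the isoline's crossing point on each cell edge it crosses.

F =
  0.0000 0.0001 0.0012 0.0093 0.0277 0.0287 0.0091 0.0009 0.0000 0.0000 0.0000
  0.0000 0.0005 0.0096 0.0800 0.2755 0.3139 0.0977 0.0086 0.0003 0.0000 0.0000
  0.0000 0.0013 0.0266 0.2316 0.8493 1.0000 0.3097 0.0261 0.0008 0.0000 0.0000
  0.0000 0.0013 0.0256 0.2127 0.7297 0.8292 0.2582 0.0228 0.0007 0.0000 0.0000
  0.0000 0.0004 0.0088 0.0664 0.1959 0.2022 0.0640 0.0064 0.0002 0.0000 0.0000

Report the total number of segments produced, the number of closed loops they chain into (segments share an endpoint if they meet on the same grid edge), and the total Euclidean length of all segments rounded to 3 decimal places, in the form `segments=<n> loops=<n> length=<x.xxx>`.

segments=8 loops=1 length=7.652

cell (1,3): code 0100 → (1.323,4.000)–(2.000,3.371)
cell (1,4): code 1100 → (1.214,5.000)–(1.323,4.000)
cell (1,5): code 1000 → (2.000,5.781)–(1.214,5.000)
cell (2,3): code 0110 → (2.000,3.371)–(3.000,3.480)
cell (2,5): code 1001 → (3.000,5.645)–(2.000,5.781)
cell (3,3): code 0010 → (3.000,3.480)–(3.503,4.000)
cell (3,4): code 0011 → (3.503,4.000)–(3.587,5.000)
cell (3,5): code 0001 → (3.587,5.000)–(3.000,5.645)
total: 8 segments, chained into 1 closed loop(s), length Σ = 7.651502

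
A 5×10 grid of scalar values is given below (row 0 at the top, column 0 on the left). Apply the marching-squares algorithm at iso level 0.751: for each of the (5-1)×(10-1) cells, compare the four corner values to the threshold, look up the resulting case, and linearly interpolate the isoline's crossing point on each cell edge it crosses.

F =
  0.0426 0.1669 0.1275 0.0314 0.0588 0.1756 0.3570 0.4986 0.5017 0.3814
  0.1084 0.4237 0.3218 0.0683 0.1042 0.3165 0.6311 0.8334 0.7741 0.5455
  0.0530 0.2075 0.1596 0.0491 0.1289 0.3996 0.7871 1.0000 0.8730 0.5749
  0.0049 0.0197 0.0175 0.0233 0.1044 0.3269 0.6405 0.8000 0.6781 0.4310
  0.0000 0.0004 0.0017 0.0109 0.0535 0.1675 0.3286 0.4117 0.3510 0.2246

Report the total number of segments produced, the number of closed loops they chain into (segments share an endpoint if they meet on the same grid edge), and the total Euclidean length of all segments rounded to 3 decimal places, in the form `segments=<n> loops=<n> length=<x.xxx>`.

cell (0,6): code 0100 → (0.754,7.000)–(1.000,6.593)
cell (0,7): code 1100 → (0.915,8.000)–(0.754,7.000)
cell (0,8): code 1000 → (1.000,8.101)–(0.915,8.000)
cell (1,5): code 0100 → (1.769,6.000)–(2.000,5.907)
cell (1,6): code 1110 → (1.000,6.593)–(1.769,6.000)
cell (1,8): code 1001 → (2.000,8.409)–(1.000,8.101)
cell (2,5): code 0010 → (2.000,5.907)–(2.246,6.000)
cell (2,6): code 0111 → (2.246,6.000)–(3.000,6.693)
cell (2,7): code 1011 → (3.000,7.402)–(2.626,8.000)
cell (2,8): code 0001 → (2.626,8.000)–(2.000,8.409)
cell (3,6): code 0010 → (3.000,6.693)–(3.126,7.000)
cell (3,7): code 0001 → (3.126,7.000)–(3.000,7.402)
total: 12 segments, chained into 1 closed loop(s), length Σ = 7.380917

segments=12 loops=1 length=7.381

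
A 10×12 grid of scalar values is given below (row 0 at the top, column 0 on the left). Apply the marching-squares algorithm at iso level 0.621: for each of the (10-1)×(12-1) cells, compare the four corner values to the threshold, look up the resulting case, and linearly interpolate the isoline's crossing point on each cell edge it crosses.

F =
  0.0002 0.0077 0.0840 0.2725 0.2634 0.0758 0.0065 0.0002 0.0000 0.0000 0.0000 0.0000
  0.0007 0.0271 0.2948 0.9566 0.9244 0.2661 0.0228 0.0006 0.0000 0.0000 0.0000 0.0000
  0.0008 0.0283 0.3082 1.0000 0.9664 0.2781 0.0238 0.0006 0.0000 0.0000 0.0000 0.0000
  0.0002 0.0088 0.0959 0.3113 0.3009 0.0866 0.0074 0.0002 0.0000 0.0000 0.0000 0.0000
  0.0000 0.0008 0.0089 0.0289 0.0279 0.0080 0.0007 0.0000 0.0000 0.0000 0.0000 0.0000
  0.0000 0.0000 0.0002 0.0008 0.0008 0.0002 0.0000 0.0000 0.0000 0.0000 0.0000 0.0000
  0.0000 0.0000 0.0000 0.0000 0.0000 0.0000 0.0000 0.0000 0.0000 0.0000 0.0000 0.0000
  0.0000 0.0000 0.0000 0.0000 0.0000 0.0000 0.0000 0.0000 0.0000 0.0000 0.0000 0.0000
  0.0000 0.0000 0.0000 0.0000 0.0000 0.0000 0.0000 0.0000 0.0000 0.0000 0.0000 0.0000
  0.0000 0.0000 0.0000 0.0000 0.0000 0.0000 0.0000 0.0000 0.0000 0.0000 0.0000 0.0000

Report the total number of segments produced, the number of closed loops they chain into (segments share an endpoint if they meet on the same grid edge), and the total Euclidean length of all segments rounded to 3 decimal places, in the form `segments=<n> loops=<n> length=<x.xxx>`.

cell (0,2): code 0100 → (0.509,3.000)–(1.000,2.493)
cell (0,3): code 1100 → (0.541,4.000)–(0.509,3.000)
cell (0,4): code 1000 → (1.000,4.461)–(0.541,4.000)
cell (1,2): code 0110 → (1.000,2.493)–(2.000,2.452)
cell (1,4): code 1001 → (2.000,4.502)–(1.000,4.461)
cell (2,2): code 0010 → (2.000,2.452)–(2.550,3.000)
cell (2,3): code 0011 → (2.550,3.000)–(2.519,4.000)
cell (2,4): code 0001 → (2.519,4.000)–(2.000,4.502)
total: 8 segments, chained into 1 closed loop(s), length Σ = 6.857124

segments=8 loops=1 length=6.857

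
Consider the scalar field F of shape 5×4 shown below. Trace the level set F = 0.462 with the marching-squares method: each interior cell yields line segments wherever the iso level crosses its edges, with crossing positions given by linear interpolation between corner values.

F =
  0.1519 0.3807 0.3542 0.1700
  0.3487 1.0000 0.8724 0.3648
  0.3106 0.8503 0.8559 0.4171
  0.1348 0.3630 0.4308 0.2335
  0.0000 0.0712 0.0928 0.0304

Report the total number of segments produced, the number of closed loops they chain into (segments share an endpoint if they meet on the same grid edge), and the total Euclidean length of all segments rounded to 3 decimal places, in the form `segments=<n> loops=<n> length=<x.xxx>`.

cell (0,0): code 0100 → (0.131,1.000)–(1.000,0.174)
cell (0,1): code 1100 → (0.208,2.000)–(0.131,1.000)
cell (0,2): code 1000 → (1.000,2.809)–(0.208,2.000)
cell (1,0): code 0110 → (1.000,0.174)–(2.000,0.281)
cell (1,2): code 1001 → (2.000,2.898)–(1.000,2.809)
cell (2,0): code 0010 → (2.000,0.281)–(2.797,1.000)
cell (2,1): code 0011 → (2.797,1.000)–(2.927,2.000)
cell (2,2): code 0001 → (2.927,2.000)–(2.000,2.898)
total: 8 segments, chained into 1 closed loop(s), length Σ = 8.715200

segments=8 loops=1 length=8.715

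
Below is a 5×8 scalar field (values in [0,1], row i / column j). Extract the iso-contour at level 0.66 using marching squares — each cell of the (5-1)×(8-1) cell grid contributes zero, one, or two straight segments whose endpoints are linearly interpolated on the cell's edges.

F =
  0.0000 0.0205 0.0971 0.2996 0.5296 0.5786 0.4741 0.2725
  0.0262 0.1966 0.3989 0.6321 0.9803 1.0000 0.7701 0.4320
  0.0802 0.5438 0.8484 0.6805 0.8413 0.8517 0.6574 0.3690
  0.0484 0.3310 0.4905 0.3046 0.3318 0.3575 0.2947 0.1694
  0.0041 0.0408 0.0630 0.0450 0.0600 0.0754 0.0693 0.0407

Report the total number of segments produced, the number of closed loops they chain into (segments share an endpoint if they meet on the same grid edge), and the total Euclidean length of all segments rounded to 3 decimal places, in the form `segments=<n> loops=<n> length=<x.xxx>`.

cell (0,3): code 0100 → (0.289,4.000)–(1.000,3.080)
cell (0,4): code 1100 → (0.193,5.000)–(0.289,4.000)
cell (0,5): code 1100 → (0.628,6.000)–(0.193,5.000)
cell (0,6): code 1000 → (1.000,6.326)–(0.628,6.000)
cell (1,1): code 0100 → (1.581,2.000)–(2.000,1.381)
cell (1,2): code 1100 → (1.576,3.000)–(1.581,2.000)
cell (1,3): code 1110 → (1.000,3.080)–(1.576,3.000)
cell (1,5): code 1011 → (2.000,5.987)–(1.977,6.000)
cell (1,6): code 0001 → (1.977,6.000)–(1.000,6.326)
cell (2,1): code 0010 → (2.000,1.381)–(2.526,2.000)
cell (2,2): code 0011 → (2.526,2.000)–(2.055,3.000)
cell (2,3): code 0011 → (2.055,3.000)–(2.356,4.000)
cell (2,4): code 0011 → (2.356,4.000)–(2.388,5.000)
cell (2,5): code 0001 → (2.388,5.000)–(2.000,5.987)
total: 14 segments, chained into 1 closed loop(s), length Σ = 12.160448

segments=14 loops=1 length=12.160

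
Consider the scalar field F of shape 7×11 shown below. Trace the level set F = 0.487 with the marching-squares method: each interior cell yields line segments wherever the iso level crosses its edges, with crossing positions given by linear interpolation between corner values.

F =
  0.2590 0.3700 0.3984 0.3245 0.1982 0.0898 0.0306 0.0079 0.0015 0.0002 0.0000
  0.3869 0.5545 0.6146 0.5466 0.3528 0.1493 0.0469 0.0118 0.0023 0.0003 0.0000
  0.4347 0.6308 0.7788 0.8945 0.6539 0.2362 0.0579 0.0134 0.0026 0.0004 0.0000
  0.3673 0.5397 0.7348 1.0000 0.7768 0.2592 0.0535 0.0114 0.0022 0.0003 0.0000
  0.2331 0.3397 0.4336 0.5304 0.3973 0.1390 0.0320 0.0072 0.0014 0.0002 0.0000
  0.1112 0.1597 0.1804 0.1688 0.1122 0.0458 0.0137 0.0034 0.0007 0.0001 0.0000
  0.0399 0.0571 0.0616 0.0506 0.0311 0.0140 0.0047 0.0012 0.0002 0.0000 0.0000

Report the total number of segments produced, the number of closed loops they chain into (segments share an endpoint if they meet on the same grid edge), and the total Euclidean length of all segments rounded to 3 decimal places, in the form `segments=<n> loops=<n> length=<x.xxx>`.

segments=16 loops=1 length=12.289

cell (0,0): code 0100 → (0.634,1.000)–(1.000,0.597)
cell (0,1): code 1100 → (0.410,2.000)–(0.634,1.000)
cell (0,2): code 1100 → (0.732,3.000)–(0.410,2.000)
cell (0,3): code 1000 → (1.000,3.308)–(0.732,3.000)
cell (1,0): code 0110 → (1.000,0.597)–(2.000,0.267)
cell (1,3): code 1101 → (1.446,4.000)–(1.000,3.308)
cell (1,4): code 1000 → (2.000,4.400)–(1.446,4.000)
cell (2,0): code 0110 → (2.000,0.267)–(3.000,0.694)
cell (2,4): code 1001 → (3.000,4.560)–(2.000,4.400)
cell (3,0): code 0010 → (3.000,0.694)–(3.264,1.000)
cell (3,1): code 0011 → (3.264,1.000)–(3.823,2.000)
cell (3,2): code 0111 → (3.823,2.000)–(4.000,2.552)
cell (3,3): code 1011 → (4.000,3.326)–(3.764,4.000)
cell (3,4): code 0001 → (3.764,4.000)–(3.000,4.560)
cell (4,2): code 0010 → (4.000,2.552)–(4.120,3.000)
cell (4,3): code 0001 → (4.120,3.000)–(4.000,3.326)
total: 16 segments, chained into 1 closed loop(s), length Σ = 12.289443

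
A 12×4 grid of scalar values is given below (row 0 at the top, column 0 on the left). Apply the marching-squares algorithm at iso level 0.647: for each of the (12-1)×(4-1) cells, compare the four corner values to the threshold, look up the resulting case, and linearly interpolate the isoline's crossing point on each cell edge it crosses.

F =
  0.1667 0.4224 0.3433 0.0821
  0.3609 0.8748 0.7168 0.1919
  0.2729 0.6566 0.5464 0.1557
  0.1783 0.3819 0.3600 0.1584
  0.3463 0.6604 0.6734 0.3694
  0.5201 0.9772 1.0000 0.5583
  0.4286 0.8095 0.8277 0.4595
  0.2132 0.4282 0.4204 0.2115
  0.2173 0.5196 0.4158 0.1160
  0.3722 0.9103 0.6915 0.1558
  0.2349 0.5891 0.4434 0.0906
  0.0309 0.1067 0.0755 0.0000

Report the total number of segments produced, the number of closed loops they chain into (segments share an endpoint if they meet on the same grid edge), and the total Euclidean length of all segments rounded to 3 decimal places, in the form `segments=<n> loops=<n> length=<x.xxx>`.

cell (0,0): code 0100 → (0.496,1.000)–(1.000,0.557)
cell (0,1): code 1100 → (0.813,2.000)–(0.496,1.000)
cell (0,2): code 1000 → (1.000,2.133)–(0.813,2.000)
cell (1,0): code 0110 → (1.000,0.557)–(2.000,0.975)
cell (1,1): code 1011 → (2.000,1.087)–(1.410,2.000)
cell (1,2): code 0001 → (1.410,2.000)–(1.000,2.133)
cell (2,0): code 0010 → (2.000,0.975)–(2.035,1.000)
cell (2,1): code 0001 → (2.035,1.000)–(2.000,1.087)
cell (3,0): code 0100 → (3.952,1.000)–(4.000,0.957)
cell (3,1): code 1100 → (3.916,2.000)–(3.952,1.000)
cell (3,2): code 1000 → (4.000,2.087)–(3.916,2.000)
cell (4,0): code 0110 → (4.000,0.957)–(5.000,0.278)
cell (4,2): code 1001 → (5.000,2.799)–(4.000,2.087)
cell (5,0): code 0110 → (5.000,0.278)–(6.000,0.573)
cell (5,2): code 1001 → (6.000,2.491)–(5.000,2.799)
cell (6,0): code 0010 → (6.000,0.573)–(6.426,1.000)
cell (6,1): code 0011 → (6.426,1.000)–(6.444,2.000)
cell (6,2): code 0001 → (6.444,2.000)–(6.000,2.491)
cell (8,0): code 0100 → (8.326,1.000)–(9.000,0.511)
cell (8,1): code 1100 → (8.839,2.000)–(8.326,1.000)
cell (8,2): code 1000 → (9.000,2.083)–(8.839,2.000)
cell (9,0): code 0010 → (9.000,0.511)–(9.820,1.000)
cell (9,1): code 0011 → (9.820,1.000)–(9.179,2.000)
cell (9,2): code 0001 → (9.179,2.000)–(9.000,2.083)
total: 24 segments, chained into 3 closed loop(s), length Σ = 17.142509

segments=24 loops=3 length=17.143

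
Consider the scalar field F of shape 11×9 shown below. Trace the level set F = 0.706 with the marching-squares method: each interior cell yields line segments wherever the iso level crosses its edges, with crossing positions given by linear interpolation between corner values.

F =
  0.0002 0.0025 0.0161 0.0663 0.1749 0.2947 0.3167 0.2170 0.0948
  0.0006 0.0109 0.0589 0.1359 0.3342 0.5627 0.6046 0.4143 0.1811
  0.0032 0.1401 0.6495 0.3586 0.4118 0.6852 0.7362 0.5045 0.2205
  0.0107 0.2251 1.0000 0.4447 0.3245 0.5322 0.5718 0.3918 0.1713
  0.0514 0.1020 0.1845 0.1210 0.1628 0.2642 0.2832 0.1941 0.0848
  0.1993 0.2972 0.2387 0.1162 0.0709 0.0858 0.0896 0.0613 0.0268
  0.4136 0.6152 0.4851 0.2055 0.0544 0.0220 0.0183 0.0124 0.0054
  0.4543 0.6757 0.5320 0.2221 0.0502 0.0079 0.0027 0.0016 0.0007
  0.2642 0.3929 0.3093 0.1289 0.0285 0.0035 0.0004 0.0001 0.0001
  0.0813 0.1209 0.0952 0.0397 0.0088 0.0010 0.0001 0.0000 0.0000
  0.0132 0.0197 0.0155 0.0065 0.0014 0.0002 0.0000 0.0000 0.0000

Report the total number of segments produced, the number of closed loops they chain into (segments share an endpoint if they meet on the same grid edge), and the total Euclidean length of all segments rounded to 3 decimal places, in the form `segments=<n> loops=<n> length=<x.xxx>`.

cell (1,5): code 0100 → (1.771,6.000)–(2.000,5.408)
cell (1,6): code 1000 → (2.000,6.130)–(1.771,6.000)
cell (2,1): code 0100 → (2.161,2.000)–(3.000,1.621)
cell (2,2): code 1000 → (3.000,2.529)–(2.161,2.000)
cell (2,5): code 0010 → (2.000,5.408)–(2.184,6.000)
cell (2,6): code 0001 → (2.184,6.000)–(2.000,6.130)
cell (3,1): code 0010 → (3.000,1.621)–(3.361,2.000)
cell (3,2): code 0001 → (3.361,2.000)–(3.000,2.529)
total: 8 segments, chained into 2 closed loop(s), length Σ = 4.820660

segments=8 loops=2 length=4.821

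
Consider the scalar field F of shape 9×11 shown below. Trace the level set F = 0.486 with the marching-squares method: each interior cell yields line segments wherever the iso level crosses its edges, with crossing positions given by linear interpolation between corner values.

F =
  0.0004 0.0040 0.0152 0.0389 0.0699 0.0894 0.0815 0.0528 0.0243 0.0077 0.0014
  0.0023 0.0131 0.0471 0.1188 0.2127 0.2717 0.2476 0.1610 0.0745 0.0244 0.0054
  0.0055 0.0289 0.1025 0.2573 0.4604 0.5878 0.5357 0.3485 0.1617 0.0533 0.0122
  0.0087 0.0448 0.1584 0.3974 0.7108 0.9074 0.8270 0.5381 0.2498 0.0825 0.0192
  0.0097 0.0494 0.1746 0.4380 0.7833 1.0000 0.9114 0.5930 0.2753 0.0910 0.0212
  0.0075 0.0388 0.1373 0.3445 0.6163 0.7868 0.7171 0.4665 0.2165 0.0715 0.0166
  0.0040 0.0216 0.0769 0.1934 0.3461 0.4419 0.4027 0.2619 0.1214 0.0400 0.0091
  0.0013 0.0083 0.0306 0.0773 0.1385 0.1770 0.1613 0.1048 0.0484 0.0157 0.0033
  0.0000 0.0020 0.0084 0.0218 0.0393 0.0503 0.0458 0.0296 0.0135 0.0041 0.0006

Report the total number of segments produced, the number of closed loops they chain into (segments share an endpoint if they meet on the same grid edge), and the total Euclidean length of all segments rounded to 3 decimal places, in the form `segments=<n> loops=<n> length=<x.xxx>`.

cell (1,4): code 0100 → (1.678,5.000)–(2.000,4.201)
cell (1,5): code 1100 → (1.827,6.000)–(1.678,5.000)
cell (1,6): code 1000 → (2.000,6.265)–(1.827,6.000)
cell (2,3): code 0100 → (2.102,4.000)–(3.000,3.283)
cell (2,4): code 1110 → (2.000,4.201)–(2.102,4.000)
cell (2,6): code 1101 → (2.725,7.000)–(2.000,6.265)
cell (2,7): code 1000 → (3.000,7.181)–(2.725,7.000)
cell (3,3): code 0110 → (3.000,3.283)–(4.000,3.139)
cell (3,7): code 1001 → (4.000,7.337)–(3.000,7.181)
cell (4,3): code 0110 → (4.000,3.139)–(5.000,3.521)
cell (4,6): code 1011 → (5.000,6.922)–(4.846,7.000)
cell (4,7): code 0001 → (4.846,7.000)–(4.000,7.337)
cell (5,3): code 0010 → (5.000,3.521)–(5.482,4.000)
cell (5,4): code 0011 → (5.482,4.000)–(5.872,5.000)
cell (5,5): code 0011 → (5.872,5.000)–(5.735,6.000)
cell (5,6): code 0001 → (5.735,6.000)–(5.000,6.922)
total: 16 segments, chained into 1 closed loop(s), length Σ = 13.042689

segments=16 loops=1 length=13.043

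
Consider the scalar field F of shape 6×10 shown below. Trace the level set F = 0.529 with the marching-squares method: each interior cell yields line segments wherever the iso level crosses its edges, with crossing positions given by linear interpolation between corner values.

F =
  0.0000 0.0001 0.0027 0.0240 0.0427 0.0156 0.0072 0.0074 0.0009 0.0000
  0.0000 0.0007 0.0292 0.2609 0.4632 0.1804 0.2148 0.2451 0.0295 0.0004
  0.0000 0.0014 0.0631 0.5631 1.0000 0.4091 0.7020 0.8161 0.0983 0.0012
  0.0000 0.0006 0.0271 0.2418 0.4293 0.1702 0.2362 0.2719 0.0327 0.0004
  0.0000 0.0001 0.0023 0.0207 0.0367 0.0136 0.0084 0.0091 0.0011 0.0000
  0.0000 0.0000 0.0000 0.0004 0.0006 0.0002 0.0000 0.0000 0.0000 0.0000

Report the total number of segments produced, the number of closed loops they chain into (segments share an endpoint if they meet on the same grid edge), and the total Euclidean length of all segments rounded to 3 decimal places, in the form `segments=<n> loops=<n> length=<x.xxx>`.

cell (1,2): code 0100 → (1.887,3.000)–(2.000,2.932)
cell (1,3): code 1100 → (1.123,4.000)–(1.887,3.000)
cell (1,4): code 1000 → (2.000,4.797)–(1.123,4.000)
cell (1,5): code 0100 → (1.645,6.000)–(2.000,5.409)
cell (1,6): code 1100 → (1.497,7.000)–(1.645,6.000)
cell (1,7): code 1000 → (2.000,7.400)–(1.497,7.000)
cell (2,2): code 0010 → (2.000,2.932)–(2.106,3.000)
cell (2,3): code 0011 → (2.106,3.000)–(2.825,4.000)
cell (2,4): code 0001 → (2.825,4.000)–(2.000,4.797)
cell (2,5): code 0010 → (2.000,5.409)–(2.371,6.000)
cell (2,6): code 0011 → (2.371,6.000)–(2.528,7.000)
cell (2,7): code 0001 → (2.528,7.000)–(2.000,7.400)
total: 12 segments, chained into 2 closed loop(s), length Σ = 9.795731

segments=12 loops=2 length=9.796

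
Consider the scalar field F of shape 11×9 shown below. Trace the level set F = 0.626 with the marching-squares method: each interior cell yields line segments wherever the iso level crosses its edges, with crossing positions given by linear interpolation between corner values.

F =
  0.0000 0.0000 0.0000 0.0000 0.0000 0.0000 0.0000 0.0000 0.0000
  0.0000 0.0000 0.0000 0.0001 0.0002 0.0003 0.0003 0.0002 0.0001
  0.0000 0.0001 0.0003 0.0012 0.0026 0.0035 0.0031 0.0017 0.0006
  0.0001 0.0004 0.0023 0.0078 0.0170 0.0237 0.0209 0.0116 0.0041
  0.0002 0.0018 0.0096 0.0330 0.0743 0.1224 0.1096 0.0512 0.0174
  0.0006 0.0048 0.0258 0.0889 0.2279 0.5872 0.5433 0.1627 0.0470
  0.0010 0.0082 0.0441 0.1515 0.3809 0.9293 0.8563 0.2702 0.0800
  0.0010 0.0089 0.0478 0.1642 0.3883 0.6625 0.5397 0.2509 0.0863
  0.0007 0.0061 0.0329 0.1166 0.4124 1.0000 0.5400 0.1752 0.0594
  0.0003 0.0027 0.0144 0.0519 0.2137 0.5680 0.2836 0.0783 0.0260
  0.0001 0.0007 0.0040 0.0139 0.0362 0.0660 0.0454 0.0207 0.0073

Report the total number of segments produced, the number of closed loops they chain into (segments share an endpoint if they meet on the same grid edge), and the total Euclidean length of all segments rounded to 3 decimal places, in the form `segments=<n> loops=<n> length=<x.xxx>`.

cell (5,4): code 0100 → (5.113,5.000)–(6.000,4.447)
cell (5,5): code 1100 → (5.264,6.000)–(5.113,5.000)
cell (5,6): code 1000 → (6.000,6.393)–(5.264,6.000)
cell (6,4): code 0110 → (6.000,4.447)–(7.000,4.867)
cell (6,5): code 1011 → (7.000,5.297)–(6.727,6.000)
cell (6,6): code 0001 → (6.727,6.000)–(6.000,6.393)
cell (7,4): code 0110 → (7.000,4.867)–(8.000,4.364)
cell (7,5): code 1001 → (8.000,5.813)–(7.000,5.297)
cell (8,4): code 0010 → (8.000,4.364)–(8.866,5.000)
cell (8,5): code 0001 → (8.866,5.000)–(8.000,5.813)
total: 10 segments, chained into 1 closed loop(s), length Σ = 10.062463

segments=10 loops=1 length=10.062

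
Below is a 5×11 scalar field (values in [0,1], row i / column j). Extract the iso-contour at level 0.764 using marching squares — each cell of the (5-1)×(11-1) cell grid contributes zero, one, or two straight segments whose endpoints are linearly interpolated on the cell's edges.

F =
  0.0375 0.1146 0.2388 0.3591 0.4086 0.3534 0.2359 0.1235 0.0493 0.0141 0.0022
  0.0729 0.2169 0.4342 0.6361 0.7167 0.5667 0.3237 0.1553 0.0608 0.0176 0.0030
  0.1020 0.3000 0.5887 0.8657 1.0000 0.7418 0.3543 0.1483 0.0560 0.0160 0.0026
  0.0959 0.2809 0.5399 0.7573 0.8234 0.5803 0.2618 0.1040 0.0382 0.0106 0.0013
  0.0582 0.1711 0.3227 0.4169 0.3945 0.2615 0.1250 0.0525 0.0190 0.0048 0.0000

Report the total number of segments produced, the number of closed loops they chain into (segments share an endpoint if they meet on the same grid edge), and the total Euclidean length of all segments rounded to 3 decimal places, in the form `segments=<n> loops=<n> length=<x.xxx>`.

segments=8 loops=1 length=6.405

cell (1,2): code 0100 → (1.557,3.000)–(2.000,2.633)
cell (1,3): code 1100 → (1.167,4.000)–(1.557,3.000)
cell (1,4): code 1000 → (2.000,4.914)–(1.167,4.000)
cell (2,2): code 0010 → (2.000,2.633)–(2.938,3.000)
cell (2,3): code 0111 → (2.938,3.000)–(3.000,3.101)
cell (2,4): code 1001 → (3.000,4.244)–(2.000,4.914)
cell (3,3): code 0010 → (3.000,3.101)–(3.138,4.000)
cell (3,4): code 0001 → (3.138,4.000)–(3.000,4.244)
total: 8 segments, chained into 1 closed loop(s), length Σ = 6.405228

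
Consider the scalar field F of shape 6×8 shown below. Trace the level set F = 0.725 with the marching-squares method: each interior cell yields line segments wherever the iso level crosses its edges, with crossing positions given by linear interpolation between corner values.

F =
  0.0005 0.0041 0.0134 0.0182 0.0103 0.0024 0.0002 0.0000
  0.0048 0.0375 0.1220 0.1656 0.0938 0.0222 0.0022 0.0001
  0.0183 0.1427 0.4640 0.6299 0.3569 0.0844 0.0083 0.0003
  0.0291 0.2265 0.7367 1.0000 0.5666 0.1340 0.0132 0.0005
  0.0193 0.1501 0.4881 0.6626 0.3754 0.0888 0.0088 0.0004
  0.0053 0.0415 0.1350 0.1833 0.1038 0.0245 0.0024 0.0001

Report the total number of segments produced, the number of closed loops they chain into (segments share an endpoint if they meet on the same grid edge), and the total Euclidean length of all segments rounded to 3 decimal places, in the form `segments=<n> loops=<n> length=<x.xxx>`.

cell (2,1): code 0100 → (2.957,2.000)–(3.000,1.977)
cell (2,2): code 1100 → (2.257,3.000)–(2.957,2.000)
cell (2,3): code 1000 → (3.000,3.635)–(2.257,3.000)
cell (3,1): code 0010 → (3.000,1.977)–(3.047,2.000)
cell (3,2): code 0011 → (3.047,2.000)–(3.815,3.000)
cell (3,3): code 0001 → (3.815,3.000)–(3.000,3.635)
total: 6 segments, chained into 1 closed loop(s), length Σ = 4.592637

segments=6 loops=1 length=4.593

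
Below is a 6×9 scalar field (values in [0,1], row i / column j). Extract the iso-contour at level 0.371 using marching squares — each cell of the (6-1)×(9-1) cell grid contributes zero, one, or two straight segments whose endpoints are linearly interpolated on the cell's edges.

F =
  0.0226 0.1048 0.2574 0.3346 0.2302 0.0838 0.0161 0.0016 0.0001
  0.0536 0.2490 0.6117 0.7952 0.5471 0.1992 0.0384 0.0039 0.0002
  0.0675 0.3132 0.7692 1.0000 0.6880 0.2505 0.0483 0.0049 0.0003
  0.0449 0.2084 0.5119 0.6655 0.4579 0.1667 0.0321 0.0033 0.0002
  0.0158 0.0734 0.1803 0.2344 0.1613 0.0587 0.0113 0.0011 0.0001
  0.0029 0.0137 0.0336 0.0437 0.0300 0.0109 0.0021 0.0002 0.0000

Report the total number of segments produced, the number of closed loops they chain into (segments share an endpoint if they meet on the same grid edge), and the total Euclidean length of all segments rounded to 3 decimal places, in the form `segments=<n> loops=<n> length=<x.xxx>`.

cell (0,1): code 0100 → (0.321,2.000)–(1.000,1.336)
cell (0,2): code 1100 → (0.079,3.000)–(0.321,2.000)
cell (0,3): code 1100 → (0.444,4.000)–(0.079,3.000)
cell (0,4): code 1000 → (1.000,4.506)–(0.444,4.000)
cell (1,1): code 0110 → (1.000,1.336)–(2.000,1.127)
cell (1,4): code 1001 → (2.000,4.725)–(1.000,4.506)
cell (2,1): code 0110 → (2.000,1.127)–(3.000,1.536)
cell (2,4): code 1001 → (3.000,4.298)–(2.000,4.725)
cell (3,1): code 0010 → (3.000,1.536)–(3.425,2.000)
cell (3,2): code 0011 → (3.425,2.000)–(3.683,3.000)
cell (3,3): code 0011 → (3.683,3.000)–(3.293,4.000)
cell (3,4): code 0001 → (3.293,4.000)–(3.000,4.298)
total: 12 segments, chained into 1 closed loop(s), length Σ = 11.161276

segments=12 loops=1 length=11.161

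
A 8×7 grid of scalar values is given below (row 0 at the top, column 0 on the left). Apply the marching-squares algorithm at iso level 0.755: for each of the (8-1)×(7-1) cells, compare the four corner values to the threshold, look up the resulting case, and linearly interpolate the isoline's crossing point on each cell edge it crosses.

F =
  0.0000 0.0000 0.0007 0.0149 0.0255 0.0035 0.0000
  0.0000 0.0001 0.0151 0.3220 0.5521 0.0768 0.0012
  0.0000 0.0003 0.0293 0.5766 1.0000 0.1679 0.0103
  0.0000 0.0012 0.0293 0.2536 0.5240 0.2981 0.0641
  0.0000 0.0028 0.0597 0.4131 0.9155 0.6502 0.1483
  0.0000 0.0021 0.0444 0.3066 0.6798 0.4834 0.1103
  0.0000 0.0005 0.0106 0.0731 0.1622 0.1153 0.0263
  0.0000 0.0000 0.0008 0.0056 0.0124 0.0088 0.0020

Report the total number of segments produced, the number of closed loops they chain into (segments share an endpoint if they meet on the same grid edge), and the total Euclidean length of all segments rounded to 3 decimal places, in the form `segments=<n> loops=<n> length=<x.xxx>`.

segments=8 loops=2 length=5.698

cell (1,3): code 0100 → (1.453,4.000)–(2.000,3.421)
cell (1,4): code 1000 → (2.000,4.294)–(1.453,4.000)
cell (2,3): code 0010 → (2.000,3.421)–(2.515,4.000)
cell (2,4): code 0001 → (2.515,4.000)–(2.000,4.294)
cell (3,3): code 0100 → (3.590,4.000)–(4.000,3.681)
cell (3,4): code 1000 → (4.000,4.605)–(3.590,4.000)
cell (4,3): code 0010 → (4.000,3.681)–(4.681,4.000)
cell (4,4): code 0001 → (4.681,4.000)–(4.000,4.605)
total: 8 segments, chained into 2 closed loop(s), length Σ = 5.698457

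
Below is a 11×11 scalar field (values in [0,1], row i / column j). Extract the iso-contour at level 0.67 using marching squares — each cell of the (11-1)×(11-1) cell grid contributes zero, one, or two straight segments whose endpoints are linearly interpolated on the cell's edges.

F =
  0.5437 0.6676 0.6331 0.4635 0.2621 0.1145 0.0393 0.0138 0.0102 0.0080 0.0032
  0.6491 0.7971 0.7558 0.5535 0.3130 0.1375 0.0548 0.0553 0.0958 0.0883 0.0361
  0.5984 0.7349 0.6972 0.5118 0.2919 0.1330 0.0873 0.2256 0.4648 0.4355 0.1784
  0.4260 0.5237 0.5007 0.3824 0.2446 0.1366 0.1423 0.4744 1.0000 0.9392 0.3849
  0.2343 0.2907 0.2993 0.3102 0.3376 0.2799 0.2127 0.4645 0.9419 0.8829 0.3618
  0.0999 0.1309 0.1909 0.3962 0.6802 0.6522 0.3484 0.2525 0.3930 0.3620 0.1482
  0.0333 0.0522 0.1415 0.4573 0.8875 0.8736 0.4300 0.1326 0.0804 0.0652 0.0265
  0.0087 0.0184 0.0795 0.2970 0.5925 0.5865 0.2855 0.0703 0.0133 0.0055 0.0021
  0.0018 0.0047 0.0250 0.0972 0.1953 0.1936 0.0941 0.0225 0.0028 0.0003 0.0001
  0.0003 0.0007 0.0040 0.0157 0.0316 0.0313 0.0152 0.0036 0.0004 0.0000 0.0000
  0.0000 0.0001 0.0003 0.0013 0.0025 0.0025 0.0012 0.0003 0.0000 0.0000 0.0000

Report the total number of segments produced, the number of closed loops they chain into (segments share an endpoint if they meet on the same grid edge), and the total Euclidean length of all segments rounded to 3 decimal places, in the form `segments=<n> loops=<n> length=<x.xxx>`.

segments=24 loops=3 length=19.923

cell (0,0): code 0100 → (0.019,1.000)–(1.000,0.141)
cell (0,1): code 1100 → (0.301,2.000)–(0.019,1.000)
cell (0,2): code 1000 → (1.000,2.424)–(0.301,2.000)
cell (1,0): code 0110 → (1.000,0.141)–(2.000,0.525)
cell (1,2): code 1001 → (2.000,2.147)–(1.000,2.424)
cell (2,0): code 0010 → (2.000,0.525)–(2.307,1.000)
cell (2,1): code 0011 → (2.307,1.000)–(2.138,2.000)
cell (2,2): code 0001 → (2.138,2.000)–(2.000,2.147)
cell (2,7): code 0100 → (2.383,8.000)–(3.000,7.372)
cell (2,8): code 1100 → (2.466,9.000)–(2.383,8.000)
cell (2,9): code 1000 → (3.000,9.486)–(2.466,9.000)
cell (3,7): code 0110 → (3.000,7.372)–(4.000,7.430)
cell (3,9): code 1001 → (4.000,9.409)–(3.000,9.486)
cell (4,3): code 0100 → (4.970,4.000)–(5.000,3.964)
cell (4,4): code 1000 → (5.000,4.364)–(4.970,4.000)
cell (4,7): code 0010 → (4.000,7.430)–(4.495,8.000)
cell (4,8): code 0011 → (4.495,8.000)–(4.409,9.000)
cell (4,9): code 0001 → (4.409,9.000)–(4.000,9.409)
cell (5,3): code 0110 → (5.000,3.964)–(6.000,3.494)
cell (5,4): code 1101 → (5.080,5.000)–(5.000,4.364)
cell (5,5): code 1000 → (6.000,5.459)–(5.080,5.000)
cell (6,3): code 0010 → (6.000,3.494)–(6.737,4.000)
cell (6,4): code 0011 → (6.737,4.000)–(6.709,5.000)
cell (6,5): code 0001 → (6.709,5.000)–(6.000,5.459)
total: 24 segments, chained into 3 closed loop(s), length Σ = 19.922982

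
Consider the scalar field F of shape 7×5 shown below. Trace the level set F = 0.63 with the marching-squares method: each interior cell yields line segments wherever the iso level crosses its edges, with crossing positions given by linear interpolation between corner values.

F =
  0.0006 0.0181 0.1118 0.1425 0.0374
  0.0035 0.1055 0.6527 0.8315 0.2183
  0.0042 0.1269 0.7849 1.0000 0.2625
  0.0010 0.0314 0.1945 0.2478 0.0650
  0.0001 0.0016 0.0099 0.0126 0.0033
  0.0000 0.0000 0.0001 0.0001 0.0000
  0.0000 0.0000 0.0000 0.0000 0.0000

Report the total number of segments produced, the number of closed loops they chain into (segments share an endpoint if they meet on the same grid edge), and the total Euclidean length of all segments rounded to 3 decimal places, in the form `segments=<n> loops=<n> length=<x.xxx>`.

segments=8 loops=1 length=5.644

cell (0,1): code 0100 → (0.958,2.000)–(1.000,1.959)
cell (0,2): code 1100 → (0.708,3.000)–(0.958,2.000)
cell (0,3): code 1000 → (1.000,3.329)–(0.708,3.000)
cell (1,1): code 0110 → (1.000,1.959)–(2.000,1.765)
cell (1,3): code 1001 → (2.000,3.502)–(1.000,3.329)
cell (2,1): code 0010 → (2.000,1.765)–(2.262,2.000)
cell (2,2): code 0011 → (2.262,2.000)–(2.492,3.000)
cell (2,3): code 0001 → (2.492,3.000)–(2.000,3.502)
total: 8 segments, chained into 1 closed loop(s), length Σ = 5.644405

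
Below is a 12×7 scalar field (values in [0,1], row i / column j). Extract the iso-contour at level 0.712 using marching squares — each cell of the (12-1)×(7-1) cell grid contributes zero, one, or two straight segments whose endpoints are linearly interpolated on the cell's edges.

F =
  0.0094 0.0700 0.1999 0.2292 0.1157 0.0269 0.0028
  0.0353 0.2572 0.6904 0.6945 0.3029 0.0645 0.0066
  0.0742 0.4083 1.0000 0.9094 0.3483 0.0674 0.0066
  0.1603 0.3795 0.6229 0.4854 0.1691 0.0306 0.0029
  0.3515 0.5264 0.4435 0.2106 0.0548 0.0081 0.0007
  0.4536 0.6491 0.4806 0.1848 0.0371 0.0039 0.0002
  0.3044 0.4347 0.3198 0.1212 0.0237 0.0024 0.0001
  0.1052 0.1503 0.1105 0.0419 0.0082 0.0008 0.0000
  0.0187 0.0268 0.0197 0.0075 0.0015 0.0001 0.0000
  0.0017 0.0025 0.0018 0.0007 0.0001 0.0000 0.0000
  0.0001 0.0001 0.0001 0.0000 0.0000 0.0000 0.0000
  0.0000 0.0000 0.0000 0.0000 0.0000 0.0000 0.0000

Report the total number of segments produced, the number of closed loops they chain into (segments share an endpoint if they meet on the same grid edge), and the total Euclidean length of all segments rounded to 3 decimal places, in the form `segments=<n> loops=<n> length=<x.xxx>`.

segments=6 loops=1 length=5.566

cell (1,1): code 0100 → (1.070,2.000)–(2.000,1.513)
cell (1,2): code 1100 → (1.081,3.000)–(1.070,2.000)
cell (1,3): code 1000 → (2.000,3.352)–(1.081,3.000)
cell (2,1): code 0010 → (2.000,1.513)–(2.764,2.000)
cell (2,2): code 0011 → (2.764,2.000)–(2.466,3.000)
cell (2,3): code 0001 → (2.466,3.000)–(2.000,3.352)
total: 6 segments, chained into 1 closed loop(s), length Σ = 5.566262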